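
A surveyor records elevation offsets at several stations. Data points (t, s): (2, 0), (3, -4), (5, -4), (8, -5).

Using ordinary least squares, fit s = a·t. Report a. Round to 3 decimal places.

a = -0.706

Setting ∂/∂a … = 0 gives: 102·a = -72.
(Σt·t = 102, Σt·s = -72.)
Hence a = -72 / 102 ≈ -0.705882.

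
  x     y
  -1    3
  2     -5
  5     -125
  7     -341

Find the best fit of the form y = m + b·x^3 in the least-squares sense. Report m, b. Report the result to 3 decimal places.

The normal system AᵀA·[m, b]ᵀ = Aᵀy is [[4, 475]; [475, 133339]]·[m, b]ᵀ = [-468, -132631]ᵀ.
Eliminating b: 133339·(row 1) − 475·(row 2) gives 307731·m = 133339·(-468) − 475·(-132631) = 597073, so m = 597073/307731.
Then b = ((-132631) − 475·(597073/307731))/133339 = -308224/307731.

m = 1.940, b = -1.002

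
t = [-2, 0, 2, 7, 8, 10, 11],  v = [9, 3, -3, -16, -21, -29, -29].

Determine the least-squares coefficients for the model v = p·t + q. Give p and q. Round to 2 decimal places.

Forming MᵀM = [[342, 36]; [36, 7]] and Mᵀv = [-913, -86]ᵀ gives MᵀM·[p, q]ᵀ = Mᵀv.
det = 342·7 − 36² = 1098.
p = ((-913)·7 − 36·(-86))/1098 = -3295/1098; q = (342·(-86) − 36·(-913))/1098 = 192/61.

p = -3.00, q = 3.15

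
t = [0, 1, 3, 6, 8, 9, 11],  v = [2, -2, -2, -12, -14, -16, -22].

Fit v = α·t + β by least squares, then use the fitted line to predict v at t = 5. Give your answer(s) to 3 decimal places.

With design matrix M, MᵀM = [[312, 38]; [38, 7]] and Mᵀv = [-578, -66]ᵀ.
Δ = 312·7 − 38² = 740.
α = ((-578)·7 − 38·(-66))/740 = -769/370; β = (312·(-66) − 38·(-578))/740 = 343/185.
At t = 5: v̂ = (-769/370)·(5) + (343/185)·(1) = -3159/370.

v̂ = -8.538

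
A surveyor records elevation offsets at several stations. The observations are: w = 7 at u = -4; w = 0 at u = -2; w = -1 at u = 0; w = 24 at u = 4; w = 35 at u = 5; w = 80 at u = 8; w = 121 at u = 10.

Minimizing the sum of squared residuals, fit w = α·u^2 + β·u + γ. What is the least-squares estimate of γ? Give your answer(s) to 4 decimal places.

Compute the Gram sums: Σu^2·u^2 = 15249, Σu^2·u = 1629, Σu^2 = 225, Σu·u = 225, Σu = 21, Σ1 = 7.
And Σu^2·w = 18591, Σu·w = 2093, Σw = 266.
Normal equations: [[15249, 1629, 225]; [1629, 225, 21]; [225, 21, 7]]·[α, β, γ]ᵀ = [18591, 2093, 266]ᵀ.
Row-reducing yields α = 76069/75564, β = 468251/226692, γ = -20947/37782.

γ = -0.5544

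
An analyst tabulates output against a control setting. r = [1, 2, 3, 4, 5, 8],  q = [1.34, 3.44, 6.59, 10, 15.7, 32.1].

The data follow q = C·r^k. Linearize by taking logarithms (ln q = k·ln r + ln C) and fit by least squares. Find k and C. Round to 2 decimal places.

k = 1.54, C = 1.26

Let Y = ln q. Fitting Y = k·ln r + ln C by least squares:
Σln r = 6.8669, Σ(ln r)² = 10.5236, Σln q = 11.9388, Σln r·ln q = 17.7650.
Equations: 10.5236·k + 6.8669·ln C = 17.7650;  6.8669·k + 6·ln C = 11.9388.
Slope k = (n·Σln r·ln q − Σln r·Σln q)/(n·Σ(ln r)² − (Σln r)²) = (6·17.7650 − 6.8669·11.9388)/15.9867 = 1.53924; ln C = (Σln q − k·Σln r)/n = 0.22816, so C = exp(0.22816) = 1.25629.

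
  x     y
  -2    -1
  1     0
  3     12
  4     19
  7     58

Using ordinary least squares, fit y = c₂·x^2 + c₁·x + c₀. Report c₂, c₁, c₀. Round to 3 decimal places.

c₂ = 1.028, c₁ = 1.405, c₀ = -2.288

Entries of AᵀA: Σx^2·x^2 = 2755, Σx^2·x = 427, Σx^2 = 79, Σx·x = 79, Σx = 13, Σ1 = 5.
For Aᵀy: Σx^2·y = 3250, Σx·y = 520, Σy = 88.
Normal equations: [[2755, 427, 79]; [427, 79, 13]; [79, 13, 5]]·[c₂, c₁, c₀]ᵀ = [3250, 520, 88]ᵀ.
Inverting the 3×3 Gram matrix, [c₂, c₁, c₀]ᵀ = [8135/7917, 11122/7917, -6037/2639]ᵀ.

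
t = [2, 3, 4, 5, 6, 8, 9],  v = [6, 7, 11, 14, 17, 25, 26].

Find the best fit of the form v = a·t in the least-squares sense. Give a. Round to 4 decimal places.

a = 2.9064

With design matrix A, AᵀA = [[235]] and Aᵀv = [683]ᵀ.
Hence a = 683 / 235 ≈ 2.90638.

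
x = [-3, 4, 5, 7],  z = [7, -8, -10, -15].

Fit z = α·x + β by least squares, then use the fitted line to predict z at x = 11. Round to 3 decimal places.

ẑ = -23.366

The normal system MᵀM·[α, β]ᵀ = Mᵀz is [[99, 13]; [13, 4]]·[α, β]ᵀ = [-208, -26]ᵀ.
Determinant 99·4 − 13² = 227.
α = ((-208)·4 − 13·(-26))/227 = -494/227; β = (99·(-26) − 13·(-208))/227 = 130/227.
At x = 11: ẑ = (-494/227)·(11) + (130/227)·(1) = -5304/227.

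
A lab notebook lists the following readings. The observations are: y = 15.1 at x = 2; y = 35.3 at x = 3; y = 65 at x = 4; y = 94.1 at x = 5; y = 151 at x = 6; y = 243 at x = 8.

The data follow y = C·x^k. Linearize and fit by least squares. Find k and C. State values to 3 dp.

k = 2.018, C = 3.814

With ln yᵢ as the transformed response and ln xᵢ as the regressor:
Σln x = 8.6587, Σ(ln x)² = 13.7340, Σln y = 25.5077, Σln x·ln y = 39.3101.
Normal system: [[13.7340, 8.6587]; [8.6587, 6]]·[k, ln C]ᵀ = [39.3101, 25.5077]ᵀ.
Δ = 13.7340·6 − (8.6587)² = 7.4309; k = (39.3101·6 − 8.6587·25.5077)/7.4309 = 2.01823, ln C = (13.7340·25.5077 − 8.6587·39.3101)/7.4309 = 1.33874, so C = exp(1.33874) = 3.81424.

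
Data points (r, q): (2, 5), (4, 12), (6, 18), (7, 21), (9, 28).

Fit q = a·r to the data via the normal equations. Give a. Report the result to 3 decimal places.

a = 3.038

Sums needed: Σr·r = 186.
And Σr·q = 565.
Hence a = 565 / 186 ≈ 3.03763.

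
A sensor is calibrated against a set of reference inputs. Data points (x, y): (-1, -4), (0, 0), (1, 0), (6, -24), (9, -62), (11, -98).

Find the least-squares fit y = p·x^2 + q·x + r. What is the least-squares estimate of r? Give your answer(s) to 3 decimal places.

r = -0.667

MᵀM·[p, q, r]ᵀ = Mᵀy reads: 22500·p + 2276·q + 240·r = -17748;  2276·p + 240·q + 26·r = -1776;  240·p + 26·q + 6·r = -188.
Inverting the 3×3 Gram matrix, [p, q, r]ᵀ = [-42809/43089, 30076/14363, -28750/43089]ᵀ.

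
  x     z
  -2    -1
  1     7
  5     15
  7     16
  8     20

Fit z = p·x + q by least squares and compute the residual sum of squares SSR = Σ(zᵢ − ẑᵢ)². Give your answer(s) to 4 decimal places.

SSR = 6.7316

Compute the Gram sums: Σx·x = 143, Σx = 19, Σ1 = 5.
For Mᵀz: Σx·z = 356, Σz = 57.
Eliminating q: 5·(row 1) − 19·(row 2) gives 354·p = 5·356 − 19·57 = 697, so p = 697/354.
Then q = (57 − 19·(697/354))/5 = 1387/354.
Residuals: -347/354, 197/177, 73/59, -301/177, 39/118; SSR = 2383/354.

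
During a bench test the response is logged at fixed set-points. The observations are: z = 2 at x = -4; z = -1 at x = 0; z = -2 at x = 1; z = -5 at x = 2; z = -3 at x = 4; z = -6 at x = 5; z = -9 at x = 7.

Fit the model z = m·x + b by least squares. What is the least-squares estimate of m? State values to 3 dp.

m = -0.933

The normal equations are: 111·m + 15·b = -125;  15·m + 7·b = -24.
Determinant 111·7 − 15² = 552.
m = ((-125)·7 − 15·(-24))/552 = -515/552; b = (111·(-24) − 15·(-125))/552 = -263/184.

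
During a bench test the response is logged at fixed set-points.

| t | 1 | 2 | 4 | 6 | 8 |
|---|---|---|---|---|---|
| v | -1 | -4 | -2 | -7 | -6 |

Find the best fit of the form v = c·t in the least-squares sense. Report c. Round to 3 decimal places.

Normal-equation sums: Σt·t = 121.
Moment sums: Σt·v = -107.
c = (-107)/121 = -0.884298.

c = -0.884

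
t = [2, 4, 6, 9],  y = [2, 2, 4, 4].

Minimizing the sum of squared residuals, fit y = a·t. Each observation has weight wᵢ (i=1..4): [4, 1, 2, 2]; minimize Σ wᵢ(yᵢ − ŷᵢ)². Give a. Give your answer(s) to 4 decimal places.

MᵀWM·[a]ᵀ = MᵀWy reads: 266·a = 144.
(Σwᵢ·t·t = 266, Σwᵢ·t·y = 144.)
a = 144/266 = 0.541353.

a = 0.5414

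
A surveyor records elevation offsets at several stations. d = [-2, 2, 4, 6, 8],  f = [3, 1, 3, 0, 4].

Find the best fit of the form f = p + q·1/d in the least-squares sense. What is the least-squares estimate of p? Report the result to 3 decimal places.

p = 2.386

With design matrix X, XᵀX = [[5, 13/24]; [13/24, 349/576]] and Xᵀf = [11, 1/4]ᵀ.
Δ = 5·(349/576) − (13/24)² = 197/72.
p = (11·(349/576) − (13/24)·(1/4))/(197/72) = 3761/1576; q = (5·(1/4) − (13/24)·11)/(197/72) = -339/197.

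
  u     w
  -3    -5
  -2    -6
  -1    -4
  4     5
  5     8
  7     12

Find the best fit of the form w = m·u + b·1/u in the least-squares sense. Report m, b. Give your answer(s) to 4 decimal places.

m = 1.5238, b = 2.7550

Forming MᵀM = [[104, 6]; [6, 261781/176400]] and Mᵀw = [175, 5557/420]ᵀ gives MᵀM·[m, b]ᵀ = Mᵀw.
Δ = 104·(261781/176400) − 6² = 2609353/22050.
m = (175·(261781/176400) − 6·(5557/420))/(2609353/22050) = 31808035/20874824; b = (104·(5557/420) − 6·175)/(2609353/22050) = 7188720/2609353.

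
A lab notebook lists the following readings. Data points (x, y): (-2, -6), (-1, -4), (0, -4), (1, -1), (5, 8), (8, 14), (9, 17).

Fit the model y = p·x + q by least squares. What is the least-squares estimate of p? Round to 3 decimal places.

Forming AᵀA = [[176, 20]; [20, 7]] and Aᵀy = [320, 24]ᵀ gives AᵀA·[p, q]ᵀ = Aᵀy.
det = 176·7 − 20² = 832.
p = (320·7 − 20·24)/832 = 55/26; q = (176·24 − 20·320)/832 = -34/13.

p = 2.115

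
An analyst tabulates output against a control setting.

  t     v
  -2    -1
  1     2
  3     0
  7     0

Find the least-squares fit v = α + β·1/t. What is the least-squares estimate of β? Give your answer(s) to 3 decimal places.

The normal equations are: 4·α + (41/42)·β = 1;  (41/42)·α + (2437/1764)·β = 5/2.
(Σ1 = 4, Σ1/t = 41/42, Σ1/t·1/t = 2437/1764, Σv = 1, Σ1/t·v = 5/2.)
Eliminating β: (2437/1764)·(row 1) − (41/42)·(row 2) gives (2689/588)·α = (2437/1764)·1 − (41/42)·(5/2) = -467/441, so α = -1868/8067.
Then β = ((5/2) − (41/42)·(-1868/8067))/(2437/1764) = 5306/2689.

β = 1.973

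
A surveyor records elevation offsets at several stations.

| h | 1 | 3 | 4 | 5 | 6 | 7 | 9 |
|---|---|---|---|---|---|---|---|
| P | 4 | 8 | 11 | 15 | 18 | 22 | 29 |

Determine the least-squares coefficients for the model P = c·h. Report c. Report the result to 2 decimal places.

c = 3.09

XᵀX·[c]ᵀ = XᵀP reads: 217·c = 670.
c = 670/217 = 3.08756.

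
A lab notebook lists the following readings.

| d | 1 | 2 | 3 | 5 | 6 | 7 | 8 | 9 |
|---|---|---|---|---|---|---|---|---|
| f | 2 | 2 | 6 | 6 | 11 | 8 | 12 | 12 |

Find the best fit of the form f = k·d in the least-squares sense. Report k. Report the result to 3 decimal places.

k = 1.413

Compute the Gram sums: Σd·d = 269.
Moment sums: Σd·f = 380.
k = 380/269 = 1.41264.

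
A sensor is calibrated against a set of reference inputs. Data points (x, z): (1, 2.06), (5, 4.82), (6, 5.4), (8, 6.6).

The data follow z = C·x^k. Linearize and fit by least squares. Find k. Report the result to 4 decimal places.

k = 0.5489

Linearized form: ln z = k·ln x + ln C. From the 4 transformed points,
XᵀX = [[10.1248, 5.4806]; [5.4806, 4]], rhs = [9.4770, 5.8689]ᵀ  (here Σln x = 5.4806, Σ(ln x)² = 10.1248, Σln z = 5.8689, Σln x·ln z = 9.4770).
Solving (det = 10.4617): k = 0.54888, ln C = 0.71518.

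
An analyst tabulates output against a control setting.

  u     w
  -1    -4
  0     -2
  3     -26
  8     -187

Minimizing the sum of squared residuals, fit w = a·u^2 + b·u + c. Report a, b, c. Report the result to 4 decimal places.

Sums needed: Σu^2·u^2 = 4178, Σu^2·u = 538, Σu^2 = 74, Σu·u = 74, Σu = 10, Σ1 = 4.
Moment sums: Σu^2·w = -12206, Σu·w = -1570, Σw = -219.
So XᵀX·[a, b, c]ᵀ = Xᵀw: [[4178, 538, 74]; [538, 74, 10]; [74, 10, 4]]·[a, b, c]ᵀ = [-12206, -1570, -219]ᵀ.
Solving the 3×3 system (Gaussian elimination) gives a = -1073/362, b = 88/181, c = -409/362.

a = -2.9641, b = 0.4862, c = -1.1298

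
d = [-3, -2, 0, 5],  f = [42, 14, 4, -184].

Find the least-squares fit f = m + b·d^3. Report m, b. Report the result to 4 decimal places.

Entries of MᵀM: Σ1 = 4, Σd^3 = 90, Σd^3·d^3 = 16418.
For Mᵀf: Σf = -124, Σd^3·f = -24246.
Normal equations: [[4, 90]; [90, 16418]]·[m, b]ᵀ = [-124, -24246]ᵀ.
Determinant 4·16418 − 90² = 57572.
m = ((-124)·16418 − 90·(-24246))/57572 = 36577/14393; b = (4·(-24246) − 90·(-124))/57572 = -21456/14393.

m = 2.5413, b = -1.4907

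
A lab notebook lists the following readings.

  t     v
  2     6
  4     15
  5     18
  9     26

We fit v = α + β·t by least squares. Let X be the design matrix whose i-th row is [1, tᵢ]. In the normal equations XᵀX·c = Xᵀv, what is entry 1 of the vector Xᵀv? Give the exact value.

65

Entry 1 ↔ basis 1, so (Xᵀv)_{1} = Σᵢ vᵢ = (1)·(6) + (1)·(15) + (1)·(18) + (1)·(26) = 65.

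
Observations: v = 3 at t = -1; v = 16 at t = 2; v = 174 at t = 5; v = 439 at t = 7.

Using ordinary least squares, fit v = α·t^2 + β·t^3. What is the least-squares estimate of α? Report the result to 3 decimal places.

Normal-equation sums: Σt^2·t^2 = 3043, Σt^2·t^3 = 19963, Σt^3·t^3 = 133339.
Right-hand side: Σt^2·v = 25928, Σt^3·v = 172452.
So MᵀM·[α, β]ᵀ = Mᵀv: [[3043, 19963]; [19963, 133339]]·[α, β]ᵀ = [25928, 172452]ᵀ.
Determinant 3043·133339 − 19963² = 7229208.
α = (25928·133339 − 19963·172452)/7229208 = 519797/258186; β = (3043·172452 − 19963·25928)/7229208 = 256099/258186.

α = 2.013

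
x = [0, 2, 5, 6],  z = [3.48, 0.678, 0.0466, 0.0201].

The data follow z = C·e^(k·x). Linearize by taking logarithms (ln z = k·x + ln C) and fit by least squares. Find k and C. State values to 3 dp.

k = -0.865, C = 3.605

Linearized form: ln z = k·x + ln C. From the 4 transformed points,
Σx = 13.0000, Σ(x)² = 65.0000, Σln z = -6.1148, Σx·ln z = -39.5502.
Equations: 65.0000·k + 13.0000·ln C = -39.5502;  13.0000·k + 4·ln C = -6.1148.
Slope k = (n·Σx·ln z − Σx·Σln z)/(n·Σ(x)² − (Σx)²) = (4·-39.5502 − 13.0000·-6.1148)/91.0000 = -0.86493; ln C = (Σln z − k·Σx)/n = 1.28234, so C = exp(1.28234) = 3.60506.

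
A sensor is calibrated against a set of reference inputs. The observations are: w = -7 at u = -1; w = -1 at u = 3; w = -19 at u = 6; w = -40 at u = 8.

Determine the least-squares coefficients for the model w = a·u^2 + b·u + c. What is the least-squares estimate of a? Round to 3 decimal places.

Normal-equation sums: Σu^2·u^2 = 5474, Σu^2·u = 754, Σu^2 = 110, Σu·u = 110, Σu = 16, Σ1 = 4.
Right-hand side: Σu^2·w = -3260, Σu·w = -430, Σw = -67.
Normal equations: [[5474, 754, 110]; [754, 110, 16]; [110, 16, 4]]·[a, b, c]ᵀ = [-3260, -430, -67]ᵀ.
Row-reducing yields a = -1593/1562, b = 5373/1562, c = -1924/781.

a = -1.020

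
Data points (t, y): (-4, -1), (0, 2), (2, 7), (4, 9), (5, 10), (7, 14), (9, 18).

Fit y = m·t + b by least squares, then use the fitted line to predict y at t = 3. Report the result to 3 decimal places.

ŷ = 8.007

From the data, Σt·t = 191, Σt = 23, Σ1 = 7.
Right-hand side: Σt·y = 364, Σy = 59.
det = 191·7 − 23² = 808.
m = (364·7 − 23·59)/808 = 1191/808; b = (191·59 − 23·364)/808 = 2897/808.
At t = 3: ŷ = (1191/808)·(3) + (2897/808)·(1) = 3235/404.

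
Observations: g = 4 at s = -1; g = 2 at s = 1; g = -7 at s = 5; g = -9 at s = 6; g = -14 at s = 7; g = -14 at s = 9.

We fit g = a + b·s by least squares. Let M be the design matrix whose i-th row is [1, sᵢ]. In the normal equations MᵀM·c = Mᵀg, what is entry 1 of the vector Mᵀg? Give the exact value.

Entry 1 ↔ basis 1, so (Mᵀg)_{1} = Σᵢ gᵢ = (1)·(4) + (1)·(2) + (1)·(-7) + (1)·(-9) + (1)·(-14) + (1)·(-14) = -38.

-38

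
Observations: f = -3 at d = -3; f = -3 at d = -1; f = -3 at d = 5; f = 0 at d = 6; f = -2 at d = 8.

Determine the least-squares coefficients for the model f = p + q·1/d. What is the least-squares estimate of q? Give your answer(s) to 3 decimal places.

With design matrix M, MᵀM = [[5, -101/120]; [-101/120, 17201/14400]] and Mᵀf = [-11, 63/20]ᵀ.
Δ = 5·(17201/14400) − (-101/120)² = 6317/1200.
p = ((-11)·(17201/14400) − (-101/120)·(63/20))/(6317/1200) = -151033/75804; q = (5·(63/20) − (-101/120)·(-11))/(6317/1200) = 7790/6317.

q = 1.233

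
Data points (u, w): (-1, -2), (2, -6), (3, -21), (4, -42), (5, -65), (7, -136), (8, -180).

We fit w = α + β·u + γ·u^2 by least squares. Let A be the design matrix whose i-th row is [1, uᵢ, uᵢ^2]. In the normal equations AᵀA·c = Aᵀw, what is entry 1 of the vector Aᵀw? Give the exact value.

Entry 1 ↔ basis 1, so (Aᵀw)_{1} = Σᵢ wᵢ = (1)·(-2) + (1)·(-6) + (1)·(-21) + (1)·(-42) + (1)·(-65) + (1)·(-136) + (1)·(-180) = -452.

-452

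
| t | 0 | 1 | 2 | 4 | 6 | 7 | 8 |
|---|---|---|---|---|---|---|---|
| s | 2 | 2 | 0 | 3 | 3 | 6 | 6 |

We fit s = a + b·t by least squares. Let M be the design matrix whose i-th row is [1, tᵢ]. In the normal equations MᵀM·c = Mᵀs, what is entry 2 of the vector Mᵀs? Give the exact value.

122

Entry 2 ↔ basis t, so (Mᵀs)_{2} = Σᵢ (t)·sᵢ = (0)·(2) + (1)·(2) + (2)·(0) + (4)·(3) + (6)·(3) + (7)·(6) + (8)·(6) = 122.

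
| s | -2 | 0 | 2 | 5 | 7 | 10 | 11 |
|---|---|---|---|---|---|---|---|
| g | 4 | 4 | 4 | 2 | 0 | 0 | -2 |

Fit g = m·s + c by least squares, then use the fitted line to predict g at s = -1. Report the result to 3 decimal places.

From the data, Σs·s = 303, Σs = 33, Σ1 = 7.
Moment sums: Σs·g = -12, Σg = 12.
Δ = 303·7 − 33² = 1032.
m = ((-12)·7 − 33·12)/1032 = -20/43; c = (303·12 − 33·(-12))/1032 = 168/43.
At s = -1: ĝ = (-20/43)·(-1) + (168/43)·(1) = 188/43.

ĝ = 4.372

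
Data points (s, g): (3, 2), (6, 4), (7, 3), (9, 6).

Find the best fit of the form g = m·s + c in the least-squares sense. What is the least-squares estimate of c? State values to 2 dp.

Normal-equation sums: Σs·s = 175, Σs = 25, Σ1 = 4.
Right-hand side: Σs·g = 105, Σg = 15.
Normal equations: [[175, 25]; [25, 4]]·[m, c]ᵀ = [105, 15]ᵀ.
Eliminating c: 4·(row 1) − 25·(row 2) gives 75·m = 4·105 − 25·15 = 45, so m = 3/5.
Then c = (15 − 25·(3/5))/4 = 0.

c = 0.00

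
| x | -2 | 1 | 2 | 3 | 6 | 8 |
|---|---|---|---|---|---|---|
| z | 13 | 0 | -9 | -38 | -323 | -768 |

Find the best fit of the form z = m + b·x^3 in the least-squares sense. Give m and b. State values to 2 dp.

Sums needed: Σ1 = 6, Σx^3 = 756, Σx^3·x^3 = 309658.
Moment sums: Σz = -1125, Σx^3·z = -464186.
Δ = 6·309658 − 756² = 1286412.
m = ((-1125)·309658 − 756·(-464186))/1286412 = 426561/214402; b = (6·(-464186) − 756·(-1125))/1286412 = -161218/107201.

m = 1.99, b = -1.50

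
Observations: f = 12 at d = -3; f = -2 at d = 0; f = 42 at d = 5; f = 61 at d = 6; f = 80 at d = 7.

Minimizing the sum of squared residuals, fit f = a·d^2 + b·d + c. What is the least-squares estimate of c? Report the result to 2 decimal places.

c = -1.18

The normal equations are: 4403·a + 657·b + 119·c = 7274;  657·a + 119·b + 15·c = 1100;  119·a + 15·b + 5·c = 193.
Solving the 3×3 system (Gaussian elimination) gives a = 105161/65598, b = 11839/21866, c = -38650/32799.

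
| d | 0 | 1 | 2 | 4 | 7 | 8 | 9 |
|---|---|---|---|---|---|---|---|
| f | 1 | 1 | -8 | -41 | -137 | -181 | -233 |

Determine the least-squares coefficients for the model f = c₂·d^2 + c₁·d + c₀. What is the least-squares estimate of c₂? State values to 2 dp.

From the data, Σd^2·d^2 = 13331, Σd^2·d = 1657, Σd^2 = 215, Σd·d = 215, Σd = 31, Σ1 = 7.
Moment sums: Σd^2·f = -37857, Σd·f = -4683, Σf = -598.
AᵀA·[c₂, c₁, c₀]ᵀ = Aᵀf becomes [[13331, 1657, 215]; [1657, 215, 31]; [215, 31, 7]]·[c₂, c₁, c₀]ᵀ = [-37857, -4683, -598]ᵀ.
Solving the 3×3 system (Gaussian elimination) gives c₂ = -93867/30326, c₁ = 57365/30326, c₀ = 19153/15163.

c₂ = -3.10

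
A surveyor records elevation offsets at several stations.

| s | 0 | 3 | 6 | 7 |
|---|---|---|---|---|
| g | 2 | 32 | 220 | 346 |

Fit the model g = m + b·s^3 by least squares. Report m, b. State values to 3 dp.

The normal equations are: 4·m + 586·b = 600;  586·m + 165034·b = 167062.
(Σ1 = 4, Σs^3 = 586, Σs^3·s^3 = 165034, Σg = 600, Σs^3·g = 167062.)
Determinant 4·165034 − 586² = 316740.
m = (600·165034 − 586·167062)/316740 = 280517/79185; b = (4·167062 − 586·600)/316740 = 79162/79185.

m = 3.543, b = 1.000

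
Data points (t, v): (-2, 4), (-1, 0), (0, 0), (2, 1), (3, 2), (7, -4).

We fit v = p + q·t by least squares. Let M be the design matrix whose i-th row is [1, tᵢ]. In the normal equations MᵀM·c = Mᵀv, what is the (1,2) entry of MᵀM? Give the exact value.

Row 1 ↔ basis 1, column 2 ↔ basis t, so (MᵀM)_{1,2} = Σᵢ t = (1)·(-2) + (1)·(-1) + (1)·(0) + (1)·(2) + (1)·(3) + (1)·(7) = 9.

9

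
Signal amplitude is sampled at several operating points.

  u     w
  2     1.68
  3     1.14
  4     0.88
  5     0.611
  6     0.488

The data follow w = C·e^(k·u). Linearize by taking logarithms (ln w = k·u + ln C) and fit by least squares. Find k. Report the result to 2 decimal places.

k = -0.31

Linearized form: ln w = k·u + ln C. From the 5 transformed points,
Σu = 20.0000, Σ(u)² = 90.0000, Σln w = -0.6881, Σu·ln w = -5.8486.
Equations: 90.0000·k + 20.0000·ln C = -5.8486;  20.0000·k + 5·ln C = -0.6881.
Solving (det = 50.0000): k = -0.30962, ln C = 1.10084.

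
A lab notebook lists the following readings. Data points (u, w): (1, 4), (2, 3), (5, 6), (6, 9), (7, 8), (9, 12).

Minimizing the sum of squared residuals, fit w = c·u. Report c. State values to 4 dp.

Forming AᵀA = [[196]] and Aᵀw = [258]ᵀ gives AᵀA·[c]ᵀ = Aᵀw.
Hence c = 258 / 196 ≈ 1.31633.

c = 1.3163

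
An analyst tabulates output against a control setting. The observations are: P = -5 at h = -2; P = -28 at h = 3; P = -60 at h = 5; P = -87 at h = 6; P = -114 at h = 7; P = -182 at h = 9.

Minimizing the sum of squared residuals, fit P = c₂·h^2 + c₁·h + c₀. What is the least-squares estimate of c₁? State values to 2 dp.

c₁ = -2.24

AᵀA·[c₂, c₁, c₀]ᵀ = AᵀP reads: 10980·c₂ + 1432·c₁ + 204·c₀ = -25232;  1432·c₂ + 204·c₁ + 28·c₀ = -3332;  204·c₂ + 28·c₁ + 6·c₀ = -476.
Inverting the 3×3 Gram matrix, [c₂, c₁, c₀]ᵀ = [-1630/827, -9281/4135, -7632/4135]ᵀ.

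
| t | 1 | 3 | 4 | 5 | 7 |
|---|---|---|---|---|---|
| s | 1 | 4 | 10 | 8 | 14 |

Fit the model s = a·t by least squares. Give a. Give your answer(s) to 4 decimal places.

a = 1.9100

Entries of XᵀX: Σt·t = 100.
And Σt·s = 191.
XᵀX·[a]ᵀ = Xᵀs becomes [[100]]·[a]ᵀ = [191]ᵀ.
a = 191/100 = 1.91.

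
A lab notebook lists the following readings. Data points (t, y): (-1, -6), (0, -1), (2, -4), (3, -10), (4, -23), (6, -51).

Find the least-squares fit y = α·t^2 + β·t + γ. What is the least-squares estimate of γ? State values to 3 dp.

From the data, Σt^2·t^2 = 1650, Σt^2·t = 314, Σt^2 = 66, Σt·t = 66, Σt = 14, Σ1 = 6.
Moment sums: Σt^2·y = -2316, Σt·y = -430, Σy = -95.
Normal equations: [[1650, 314, 66]; [314, 66, 14]; [66, 14, 6]]·[α, β, γ]ᵀ = [-2316, -430, -95]ᵀ.
Solving the 3×3 system (Gaussian elimination) gives α = -271/156, β = 543/260, γ = -623/390.

γ = -1.597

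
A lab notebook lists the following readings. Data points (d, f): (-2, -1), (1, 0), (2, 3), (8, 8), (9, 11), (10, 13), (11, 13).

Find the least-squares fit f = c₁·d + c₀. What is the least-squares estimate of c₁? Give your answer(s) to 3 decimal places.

c₁ = 1.155

Normal-equation sums: Σd·d = 375, Σd = 39, Σ1 = 7.
Right-hand side: Σd·f = 444, Σf = 47.
XᵀX·[c₁, c₀]ᵀ = Xᵀf becomes [[375, 39]; [39, 7]]·[c₁, c₀]ᵀ = [444, 47]ᵀ.
Eliminating c₀: 7·(row 1) − 39·(row 2) gives 1104·c₁ = 7·444 − 39·47 = 1275, so c₁ = 425/368.
Then c₀ = (47 − 39·(425/368))/7 = 103/368.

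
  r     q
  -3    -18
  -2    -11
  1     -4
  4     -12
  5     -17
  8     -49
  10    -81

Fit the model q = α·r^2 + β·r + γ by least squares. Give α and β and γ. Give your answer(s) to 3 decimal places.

The normal equations are: 15075·α + 1667·β + 219·γ = -12063;  1667·α + 219·β + 23·γ = -1263;  219·α + 23·β + 7·γ = -192.
(Σr^2·r^2 = 15075, Σr^2·r = 1667, Σr^2 = 219, Σr·r = 219, Σr = 23, Σ1 = 7, Σr^2·q = -12063, Σr·q = -1263, Σq = -192.)
Inverting the 3×3 Gram matrix, [α, β, γ]ᵀ = [-471999/493244, 943917/493244, -931797/246622]ᵀ.

α = -0.957, β = 1.914, γ = -3.778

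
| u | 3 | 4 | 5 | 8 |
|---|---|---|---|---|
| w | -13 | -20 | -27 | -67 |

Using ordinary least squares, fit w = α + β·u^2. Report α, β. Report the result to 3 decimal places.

α = -3.699, β = -0.984

From the data, Σ1 = 4, Σu^2 = 114, Σu^2·u^2 = 5058.
For Mᵀw: Σw = -127, Σu^2·w = -5400.
So MᵀM·[α, β]ᵀ = Mᵀw: [[4, 114]; [114, 5058]]·[α, β]ᵀ = [-127, -5400]ᵀ.
Eliminating β: 5058·(row 1) − 114·(row 2) gives 7236·α = 5058·(-127) − 114·(-5400) = -26766, so α = -1487/402.
Then β = ((-5400) − 114·(-1487/402))/5058 = -1187/1206.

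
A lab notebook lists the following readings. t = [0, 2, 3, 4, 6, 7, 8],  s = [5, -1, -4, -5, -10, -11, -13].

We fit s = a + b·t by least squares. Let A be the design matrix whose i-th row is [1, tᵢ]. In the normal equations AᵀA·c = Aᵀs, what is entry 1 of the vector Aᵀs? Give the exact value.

-39

Entry 1 ↔ basis 1, so (Aᵀs)_{1} = Σᵢ sᵢ = (1)·(5) + (1)·(-1) + (1)·(-4) + (1)·(-5) + (1)·(-10) + (1)·(-11) + (1)·(-13) = -39.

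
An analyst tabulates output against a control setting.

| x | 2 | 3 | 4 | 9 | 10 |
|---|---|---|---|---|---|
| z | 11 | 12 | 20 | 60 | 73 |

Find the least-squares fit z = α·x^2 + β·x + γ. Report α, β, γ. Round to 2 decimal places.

α = 0.61, β = 0.44, γ = 7.03

MᵀM·[α, β, γ]ᵀ = Mᵀz reads: 16914·α + 1828·β + 210·γ = 12632;  1828·α + 210·β + 28·γ = 1408;  210·α + 28·β + 5·γ = 176.
(Σx^2·x^2 = 16914, Σx^2·x = 1828, Σx^2 = 210, Σx·x = 210, Σx = 28, Σ1 = 5, Σx^2·z = 12632, Σx·z = 1408, Σz = 176.)
Inverting the 3×3 Gram matrix, [α, β, γ]ᵀ = [4204/6871, 3032/6871, 48312/6871]ᵀ.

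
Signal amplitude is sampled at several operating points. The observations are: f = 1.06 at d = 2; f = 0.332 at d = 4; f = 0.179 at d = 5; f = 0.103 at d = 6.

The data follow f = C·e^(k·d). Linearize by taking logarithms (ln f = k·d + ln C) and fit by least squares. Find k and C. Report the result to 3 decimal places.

k = -0.586, C = 3.418

Linearized form: ln f = k·d + ln C. From the 4 transformed points,
Over the data: Σd = 17.0000, Σ(d)² = 81.0000, Σln f = -5.0377, Σd·ln f = -26.5339.
Normal system: [[81.0000, 17.0000]; [17.0000, 4]]·[k, ln C]ᵀ = [-26.5339, -5.0377]ᵀ.
Slope k = (n·Σd·ln f − Σd·Σln f)/(n·Σ(d)² − (Σd)²) = (4·-26.5339 − 17.0000·-5.0377)/35.0000 = -0.58555; ln C = (Σln f − k·Σd)/n = 1.22913, so C = exp(1.22913) = 3.41826.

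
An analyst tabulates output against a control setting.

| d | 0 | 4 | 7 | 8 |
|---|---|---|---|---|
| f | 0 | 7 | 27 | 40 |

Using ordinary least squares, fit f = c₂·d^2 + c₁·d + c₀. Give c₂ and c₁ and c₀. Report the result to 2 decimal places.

c₂ = 0.83, c₁ = -1.74, c₀ = 0.13

Compute the Gram sums: Σd^2·d^2 = 6753, Σd^2·d = 919, Σd^2 = 129, Σd·d = 129, Σd = 19, Σ1 = 4.
For Xᵀf: Σd^2·f = 3995, Σd·f = 537, Σf = 74.
Row-reducing yields c₂ = 138/167, c₁ = -1456/835, c₀ = 111/835.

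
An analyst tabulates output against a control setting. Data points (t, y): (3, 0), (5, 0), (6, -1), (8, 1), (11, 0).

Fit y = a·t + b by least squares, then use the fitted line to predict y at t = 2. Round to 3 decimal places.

Entries of AᵀA: Σt·t = 255, Σt = 33, Σ1 = 5.
Right-hand side: Σt·y = 2, Σy = 0.
Eliminating b: 5·(row 1) − 33·(row 2) gives 186·a = 5·2 − 33·0 = 10, so a = 5/93.
Then b = (0 − 33·(5/93))/5 = -11/31.
At t = 2: ŷ = (5/93)·(2) + (-11/31)·(1) = -23/93.

ŷ = -0.247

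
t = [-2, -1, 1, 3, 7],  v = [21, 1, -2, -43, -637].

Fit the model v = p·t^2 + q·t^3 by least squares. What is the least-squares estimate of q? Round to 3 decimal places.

q = -2.032

Entries of XᵀX: Σt^2·t^2 = 2500, Σt^2·t^3 = 17018, Σt^3·t^3 = 118444.
For Xᵀv: Σt^2·v = -31517, Σt^3·v = -219823.
Δ = 2500·118444 − 17018² = 6497676.
p = ((-31517)·118444 − 17018·(-219823))/6497676 = 1324711/1082946; q = (2500·(-219823) − 17018·(-31517))/6497676 = -2200199/1082946.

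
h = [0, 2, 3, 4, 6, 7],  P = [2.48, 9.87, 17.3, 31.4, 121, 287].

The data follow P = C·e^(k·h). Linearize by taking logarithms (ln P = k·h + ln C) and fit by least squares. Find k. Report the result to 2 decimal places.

k = 0.66

With ln Pᵢ as the transformed response and hᵢ as the regressor:
Over the data: Σh = 22.0000, Σ(h)² = 114.0000, Σln P = 19.9505, Σh·ln P = 95.3095.
Normal system: [[114.0000, 22.0000]; [22.0000, 6]]·[k, ln C]ᵀ = [95.3095, 19.9505]ᵀ.
Solving (det = 200.0000): k = 0.66472, ln C = 0.88777.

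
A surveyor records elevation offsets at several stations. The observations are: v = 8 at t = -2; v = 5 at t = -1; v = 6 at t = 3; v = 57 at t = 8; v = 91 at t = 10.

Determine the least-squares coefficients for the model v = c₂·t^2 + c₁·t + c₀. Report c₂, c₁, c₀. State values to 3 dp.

Entries of XᵀX: Σt^2·t^2 = 14194, Σt^2·t = 1530, Σt^2 = 178, Σt·t = 178, Σt = 18, Σ1 = 5.
And Σt^2·v = 12839, Σt·v = 1363, Σv = 167.
Normal equations: [[14194, 1530, 178]; [1530, 178, 18]; [178, 18, 5]]·[c₂, c₁, c₀]ᵀ = [12839, 1363, 167]ᵀ.
Inverting the 3×3 Gram matrix, [c₂, c₁, c₀]ᵀ = [32183/30862, -1735/1187, 23736/15431]ᵀ.

c₂ = 1.043, c₁ = -1.462, c₀ = 1.538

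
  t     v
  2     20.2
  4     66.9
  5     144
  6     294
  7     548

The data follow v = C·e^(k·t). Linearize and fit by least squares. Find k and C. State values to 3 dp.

Let Y = ln v. Fitting Y = k·t + ln C by least squares:
Over the data: Σt = 24.0000, Σ(t)² = 130.0000, Σln v = 24.1685, Σt·ln v = 125.9186.
Normal system: [[130.0000, 24.0000]; [24.0000, 5]]·[k, ln C]ᵀ = [125.9186, 24.1685]ᵀ.
Solving (det = 74.0000): k = 0.66957, ln C = 1.61979, so C = exp(1.61979) = 5.05202.

k = 0.670, C = 5.052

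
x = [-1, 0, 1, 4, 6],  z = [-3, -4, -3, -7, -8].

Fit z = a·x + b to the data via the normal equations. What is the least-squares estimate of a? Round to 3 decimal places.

a = -0.765

The normal system AᵀA·[a, b]ᵀ = Aᵀz is [[54, 10]; [10, 5]]·[a, b]ᵀ = [-76, -25]ᵀ.
Eliminating b: 5·(row 1) − 10·(row 2) gives 170·a = 5·(-76) − 10·(-25) = -130, so a = -13/17.
Then b = ((-25) − 10·(-13/17))/5 = -59/17.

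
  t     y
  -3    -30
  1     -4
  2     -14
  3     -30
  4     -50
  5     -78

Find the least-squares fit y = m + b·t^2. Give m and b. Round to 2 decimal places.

m = -1.75, b = -3.05

AᵀA·[m, b]ᵀ = Aᵀy reads: 6·m + 64·b = -206;  64·m + 1060·b = -3350.
Determinant 6·1060 − 64² = 2264.
m = ((-206)·1060 − 64·(-3350))/2264 = -495/283; b = (6·(-3350) − 64·(-206))/2264 = -1729/566.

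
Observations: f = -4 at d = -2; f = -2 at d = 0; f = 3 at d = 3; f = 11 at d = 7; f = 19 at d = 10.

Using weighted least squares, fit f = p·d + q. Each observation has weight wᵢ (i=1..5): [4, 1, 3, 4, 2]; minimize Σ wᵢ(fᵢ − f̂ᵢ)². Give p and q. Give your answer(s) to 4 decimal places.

p = 1.8374, q = -1.2166

The normal equations are: 439·p + 49·q = 747;  49·p + 14·q = 73.
Eliminating q: 14·(row 1) − 49·(row 2) gives 3745·p = 14·747 − 49·73 = 6881, so p = 983/535.
Then q = (73 − 49·(983/535))/14 = -4556/3745.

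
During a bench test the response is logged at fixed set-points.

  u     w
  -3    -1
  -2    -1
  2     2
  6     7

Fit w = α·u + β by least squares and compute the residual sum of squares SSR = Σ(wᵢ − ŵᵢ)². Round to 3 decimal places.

Normal-equation sums: Σu·u = 53, Σu = 3, Σ1 = 4.
And Σu·w = 51, Σw = 7.
Normal equations: [[53, 3]; [3, 4]]·[α, β]ᵀ = [51, 7]ᵀ.
Determinant 53·4 − 3² = 203.
α = (51·4 − 3·7)/203 = 183/203; β = (53·7 − 3·51)/203 = 218/203.
Residuals: 128/203, -55/203, -178/203, 15/29; SSR = 306/203.

SSR = 1.507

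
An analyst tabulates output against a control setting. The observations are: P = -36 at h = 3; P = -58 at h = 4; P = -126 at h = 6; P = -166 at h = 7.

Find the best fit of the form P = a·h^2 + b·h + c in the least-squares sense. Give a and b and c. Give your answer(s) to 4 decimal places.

a = -3.0000, b = -2.8000, c = 0.0000

With design matrix A, AᵀA = [[4034, 650, 110]; [650, 110, 20]; [110, 20, 4]] and AᵀP = [-13922, -2258, -386]ᵀ.
Inverting the 3×3 Gram matrix, [a, b, c]ᵀ = [-3, -14/5, 0]ᵀ.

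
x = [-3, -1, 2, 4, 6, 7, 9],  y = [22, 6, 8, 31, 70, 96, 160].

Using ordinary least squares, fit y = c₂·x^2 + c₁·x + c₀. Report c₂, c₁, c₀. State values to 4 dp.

Entries of MᵀM: Σx^2·x^2 = 10612, Σx^2·x = 1332, Σx^2 = 196, Σx·x = 196, Σx = 24, Σ1 = 7.
Moment sums: Σx^2·y = 20916, Σx·y = 2600, Σy = 393.
Inverting the 3×3 Gram matrix, [c₂, c₁, c₀]ᵀ = [21907/10724, -1289/1532, 4904/2681]ᵀ.

c₂ = 2.0428, c₁ = -0.8414, c₀ = 1.8292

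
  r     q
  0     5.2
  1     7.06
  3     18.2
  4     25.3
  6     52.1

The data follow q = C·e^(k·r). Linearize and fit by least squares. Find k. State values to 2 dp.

Let Y = ln q. Fitting Y = k·r + ln C by least squares:
Σr = 14.0000, Σ(r)² = 62.0000, Σln q = 13.6885, Σr·ln q = 47.3009.
Equations: 62.0000·k + 14.0000·ln C = 47.3009;  14.0000·k + 5·ln C = 13.6885.
Slope k = (n·Σr·ln q − Σr·Σln q)/(n·Σ(r)² − (Σr)²) = (5·47.3009 − 14.0000·13.6885)/114.0000 = 0.39356; ln C = (Σln q − k·Σr)/n = 1.63574.

k = 0.39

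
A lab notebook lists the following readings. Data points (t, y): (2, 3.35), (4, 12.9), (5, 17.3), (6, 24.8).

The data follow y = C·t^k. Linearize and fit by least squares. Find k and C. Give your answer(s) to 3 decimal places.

k = 1.815, C = 0.971

With ln yᵢ as the transformed response and ln tᵢ as the regressor:
Σln t = 5.4806, Σ(ln t)² = 8.2030, Σln y = 9.8277, Σln t·ln y = 14.7242.
Equations: 8.2030·k + 5.4806·ln C = 14.7242;  5.4806·k + 4·ln C = 9.8277.
Solving (det = 2.7744): k = 1.81455, ln C = -0.02928, so C = exp(-0.02928) = 0.97114.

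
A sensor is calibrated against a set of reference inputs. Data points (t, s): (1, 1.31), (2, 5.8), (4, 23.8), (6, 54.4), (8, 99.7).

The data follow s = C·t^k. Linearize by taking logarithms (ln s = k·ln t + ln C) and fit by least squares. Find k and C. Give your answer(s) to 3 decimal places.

k = 2.075, C = 1.336

With ln sᵢ as the transformed response and ln tᵢ as the regressor:
Σln t = 5.9506, Σ(ln t)² = 9.9367, Σln s = 13.7961, Σln t·ln s = 22.3430.
Equations: 9.9367·k + 5.9506·ln C = 22.3430;  5.9506·k + 5·ln C = 13.7961.
Slope k = (n·Σln t·ln s − Σln t·Σln s)/(n·Σ(ln t)² − (Σln t)²) = (5·22.3430 − 5.9506·13.7961)/14.2736 = 2.07513; ln C = (Σln s − k·Σln t)/n = 0.28955, so C = exp(0.28955) = 1.33583.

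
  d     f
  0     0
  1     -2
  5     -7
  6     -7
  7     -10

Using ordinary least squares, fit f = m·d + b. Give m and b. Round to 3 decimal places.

Normal-equation sums: Σd·d = 111, Σd = 19, Σ1 = 5.
Right-hand side: Σd·f = -149, Σf = -26.
Determinant 111·5 − 19² = 194.
m = ((-149)·5 − 19·(-26))/194 = -251/194; b = (111·(-26) − 19·(-149))/194 = -55/194.

m = -1.294, b = -0.284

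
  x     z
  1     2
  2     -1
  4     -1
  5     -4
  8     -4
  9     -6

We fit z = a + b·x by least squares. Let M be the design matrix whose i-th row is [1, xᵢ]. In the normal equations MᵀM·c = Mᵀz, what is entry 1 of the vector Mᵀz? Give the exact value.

Entry 1 ↔ basis 1, so (Mᵀz)_{1} = Σᵢ zᵢ = (1)·(2) + (1)·(-1) + (1)·(-1) + (1)·(-4) + (1)·(-4) + (1)·(-6) = -14.

-14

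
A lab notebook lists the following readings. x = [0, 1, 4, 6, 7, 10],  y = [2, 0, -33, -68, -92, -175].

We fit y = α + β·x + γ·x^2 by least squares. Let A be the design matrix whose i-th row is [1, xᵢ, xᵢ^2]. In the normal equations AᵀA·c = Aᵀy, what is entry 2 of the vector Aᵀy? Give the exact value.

Entry 2 ↔ basis x, so (Aᵀy)_{2} = Σᵢ (x)·yᵢ = (0)·(2) + (1)·(0) + (4)·(-33) + (6)·(-68) + (7)·(-92) + (10)·(-175) = -2934.

-2934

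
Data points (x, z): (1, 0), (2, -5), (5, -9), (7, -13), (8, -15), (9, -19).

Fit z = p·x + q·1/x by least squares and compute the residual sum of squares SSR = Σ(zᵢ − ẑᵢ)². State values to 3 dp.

AᵀA·[p, q]ᵀ = Aᵀz reads: 224·p + 6·q = -437;  6·p + (8499241/6350400)·q = -25561/2520.
(Σx·x = 224, Σx·1/x = 6, Σ1/x·1/x = 8499241/6350400, Σx·z = -437, Σ1/x·z = -25561/2520.)
det = 224·(8499241/6350400) − 6² = 7478641/28350.
p = ((-437)·(8499241/6350400) − 6·(-25561/2520))/(7478641/28350) = -3327685997/1675215584; q = (224·(-25561/2520) − 6·(-437))/(7478641/28350) = 9919980/7478641.
Residuals: 1105610477/1675215584, -1415871843/837607792, 1117074625/1675215584, 171222861/239316512, 151936847/209401948, -2126819403/1675215584; SSR = 10700913471/1675215584.

SSR = 6.388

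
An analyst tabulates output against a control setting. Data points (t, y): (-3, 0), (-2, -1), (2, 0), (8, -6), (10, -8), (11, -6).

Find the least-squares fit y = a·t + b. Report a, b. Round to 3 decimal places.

From the data, Σt·t = 302, Σt = 26, Σ1 = 6.
For Xᵀy: Σt·y = -192, Σy = -21.
So XᵀX·[a, b]ᵀ = Xᵀy: [[302, 26]; [26, 6]]·[a, b]ᵀ = [-192, -21]ᵀ.
Determinant 302·6 − 26² = 1136.
a = ((-192)·6 − 26·(-21))/1136 = -303/568; b = (302·(-21) − 26·(-192))/1136 = -675/568.

a = -0.533, b = -1.188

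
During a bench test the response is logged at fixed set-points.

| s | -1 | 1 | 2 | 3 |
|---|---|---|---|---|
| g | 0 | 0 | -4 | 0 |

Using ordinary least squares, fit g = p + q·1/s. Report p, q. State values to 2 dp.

Sums needed: Σ1 = 4, Σ1/s = 5/6, Σ1/s·1/s = 85/36.
For Mᵀg: Σg = -4, Σ1/s·g = -2.
So MᵀM·[p, q]ᵀ = Mᵀg: [[4, 5/6]; [5/6, 85/36]]·[p, q]ᵀ = [-4, -2]ᵀ.
Δ = 4·(85/36) − (5/6)² = 35/4.
p = ((-4)·(85/36) − (5/6)·(-2))/(35/4) = -8/9; q = (4·(-2) − (5/6)·(-4))/(35/4) = -8/15.

p = -0.89, q = -0.53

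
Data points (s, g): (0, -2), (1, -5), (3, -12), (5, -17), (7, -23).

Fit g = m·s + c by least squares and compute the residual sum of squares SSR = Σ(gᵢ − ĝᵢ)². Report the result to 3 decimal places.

XᵀX·[m, c]ᵀ = Xᵀg reads: 84·m + 16·c = -287;  16·m + 5·c = -59.
(Σs·s = 84, Σs = 16, Σ1 = 5, Σs·g = -287, Σg = -59.)
Eliminating c: 5·(row 1) − 16·(row 2) gives 164·m = 5·(-287) − 16·(-59) = -491, so m = -491/164.
Then c = ((-59) − 16·(-491/164))/5 = -91/41.
Residuals: 9/41, 35/164, -131/164, 31/164, 29/164; SSR = 131/164.

SSR = 0.799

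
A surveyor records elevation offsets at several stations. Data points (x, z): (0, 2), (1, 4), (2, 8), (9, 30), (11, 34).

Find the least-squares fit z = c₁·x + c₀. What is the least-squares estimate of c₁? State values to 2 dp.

c₁ = 3.02

The normal equations are: 207·c₁ + 23·c₀ = 664;  23·c₁ + 5·c₀ = 78.
(Σx·x = 207, Σx = 23, Σ1 = 5, Σx·z = 664, Σz = 78.)
Determinant 207·5 − 23² = 506.
c₁ = (664·5 − 23·78)/506 = 763/253; c₀ = (207·78 − 23·664)/506 = 19/11.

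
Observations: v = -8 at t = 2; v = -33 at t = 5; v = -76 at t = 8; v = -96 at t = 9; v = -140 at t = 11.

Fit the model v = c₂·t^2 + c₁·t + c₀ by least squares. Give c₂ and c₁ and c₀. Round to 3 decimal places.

Sums needed: Σt^2·t^2 = 25939, Σt^2·t = 2705, Σt^2 = 295, Σt·t = 295, Σt = 35, Σ1 = 5.
Right-hand side: Σt^2·v = -30437, Σt·v = -3193, Σv = -353.
MᵀM·[c₂, c₁, c₀]ᵀ = Mᵀv becomes [[25939, 2705, 295]; [2705, 295, 35]; [295, 35, 5]]·[c₂, c₁, c₀]ᵀ = [-30437, -3193, -353]ᵀ.
Row-reducing yields c₂ = -307/285, c₁ = -929/1425, c₀ = -1179/475.

c₂ = -1.077, c₁ = -0.652, c₀ = -2.482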